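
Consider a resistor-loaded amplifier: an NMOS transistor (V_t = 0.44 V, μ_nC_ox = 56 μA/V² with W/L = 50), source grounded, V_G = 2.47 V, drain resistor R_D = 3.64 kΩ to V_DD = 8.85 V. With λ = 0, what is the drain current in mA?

V_GS = V_G = 2.47 V, so V_ov = 2.47 − 0.44 = 2.03 V.
k_n = μ_nC_ox · (W/L) = 2.8 mA/V².
Assume saturation: I_D = ½ k_n V_ov² = 0.5 × 2.8 × 2.03² = 5.77 mA, giving V_DS = V_DD − I_D R_D = 8.85 − 5.77 × 3.64 = -12.2 V.
But -12.2 V < V_ov = 2.03 V, so the device is actually in triode.
In triode I_D = k_n[V_ov V_DS − ½ V_DS²] and I_D = (V_DD − V_DS)/R_D. Equating: 5.1 V_DS² − 21.69 V_DS + 8.85 = 0, giving V_DS = 0.457 V (the root below V_ov).
I_D = (8.85 − 0.457) / 3.64 = 2.31 mA.

I_D = 2.31 mA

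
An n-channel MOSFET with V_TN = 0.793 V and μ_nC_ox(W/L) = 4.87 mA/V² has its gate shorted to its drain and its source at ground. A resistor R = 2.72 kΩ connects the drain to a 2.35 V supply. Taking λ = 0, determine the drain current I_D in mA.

With gate tied to drain, V_GS = V_DS ≥ V_GS − V_TN, so the device is in saturation.
KCL at the drain: ½ k_n (V_GS − V_TN)² = (V_DD − V_GS)/R.
Let x = V_GS − 0.793. Then 6.62 x² + x − 1.557 = 0, giving x = 0.415 V (positive root), so V_GS = 1.21 V.
I_D = (V_DD − V_GS)/R = (2.35 − 1.21) / 2.72 = 0.42 mA.

I_D = 0.420 mA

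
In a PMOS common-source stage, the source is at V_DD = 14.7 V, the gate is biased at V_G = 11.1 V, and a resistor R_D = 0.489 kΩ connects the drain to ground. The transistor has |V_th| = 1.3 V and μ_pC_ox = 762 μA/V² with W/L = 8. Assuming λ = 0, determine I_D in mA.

V_SG = V_DD − V_G = 14.7 − 11.1 = 3.6 V, so V_ov = 3.6 − 1.3 = 2.3 V.
k_p = μ_pC_ox · (W/L) = 6.096 mA/V².
Assume saturation: I_D = ½ k_p V_ov² = 0.5 × 6.096 × 2.3² = 16.1 mA, giving V_SD = V_DD − I_D R_D = 14.7 − 16.1 × 0.489 = 6.82 V.
V_SD = 6.82 V ≥ V_ov = 2.3 V, confirming saturation.

I_D = 16.1 mA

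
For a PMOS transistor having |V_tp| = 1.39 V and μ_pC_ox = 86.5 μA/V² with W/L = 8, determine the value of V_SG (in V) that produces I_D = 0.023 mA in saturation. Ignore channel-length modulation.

V_SG = 1.65 V

k_p = μ_pC_ox · (W/L) = 0.692 mA/V².
In saturation I_D = ½ k_p (V_SG − |V_tp|)², so V_SG − |V_tp| = √(2 I_D / k_p) = √(2 × 0.023 / 0.692) = 0.258 V.
V_SG = 1.39 + 0.258 = 1.65 V.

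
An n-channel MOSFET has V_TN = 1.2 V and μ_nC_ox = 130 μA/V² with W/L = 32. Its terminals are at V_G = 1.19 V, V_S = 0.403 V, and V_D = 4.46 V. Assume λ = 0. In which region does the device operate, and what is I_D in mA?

Cutoff; I_D = 0 mA

V_GS = V_G − V_S = 1.19 − 0.403 = 0.787 V; V_DS = V_D − V_S = 4.46 − 0.403 = 4.06 V.
V_GS = 0.787 V < V_TN = 1.2 V, so the transistor is in cutoff.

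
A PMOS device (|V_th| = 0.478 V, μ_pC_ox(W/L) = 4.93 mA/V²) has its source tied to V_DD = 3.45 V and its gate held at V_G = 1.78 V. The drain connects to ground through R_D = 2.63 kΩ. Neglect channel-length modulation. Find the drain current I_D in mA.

I_D = 1.22 mA

V_SG = V_DD − V_G = 3.45 − 1.78 = 1.67 V, so V_ov = 1.67 − 0.478 = 1.19 V.
Assume saturation: I_D = ½ k_p V_ov² = 0.5 × 4.93 × 1.19² = 3.5 mA, giving V_SD = V_DD − I_D R_D = 3.45 − 3.5 × 2.63 = -5.76 V.
But -5.76 V < V_ov = 1.19 V, so the device is actually in triode.
In triode I_D = k_p[V_ov V_SD − ½ V_SD²] and I_D = (V_DD − V_SD)/R_D. Equating: 6.48 V_SD² − 16.46 V_SD + 3.45 = 0, giving V_SD = 0.231 V (the root below V_ov).
I_D = (3.45 − 0.231) / 2.63 = 1.22 mA.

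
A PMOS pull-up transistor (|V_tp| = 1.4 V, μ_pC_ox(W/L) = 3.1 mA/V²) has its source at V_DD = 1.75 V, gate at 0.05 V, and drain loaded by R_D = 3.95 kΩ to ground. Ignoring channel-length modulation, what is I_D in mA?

I_D = 0.140 mA

V_SG = V_DD − V_G = 1.75 − 0.05 = 1.7 V, so V_ov = 1.7 − 1.4 = 0.3 V.
Assume saturation: I_D = ½ k_p V_ov² = 0.5 × 3.1 × 0.3² = 0.14 mA, giving V_SD = V_DD − I_D R_D = 1.75 − 0.14 × 3.95 = 1.2 V.
V_SD = 1.2 V ≥ V_ov = 0.3 V, confirming saturation.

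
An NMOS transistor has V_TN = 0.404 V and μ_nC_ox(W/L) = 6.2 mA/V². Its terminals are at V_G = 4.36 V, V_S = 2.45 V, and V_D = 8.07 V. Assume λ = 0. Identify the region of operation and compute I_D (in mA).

Saturation; I_D = 7.03 mA

V_GS = V_G − V_S = 4.36 − 2.45 = 1.91 V; V_DS = V_D − V_S = 8.07 − 2.45 = 5.62 V.
V_ov = V_GS − V_TN = 1.91 − 0.404 = 1.51 V.
Since V_DS = 5.62 V ≥ V_ov = 1.51 V, the device is in saturation.
I_D = ½ k_n V_ov² = 0.5 × 6.2 × 1.51² = 7.03 mA.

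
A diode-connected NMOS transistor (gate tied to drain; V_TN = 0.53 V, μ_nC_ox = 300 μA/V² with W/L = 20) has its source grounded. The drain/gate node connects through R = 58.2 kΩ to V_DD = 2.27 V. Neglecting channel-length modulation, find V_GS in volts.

With gate tied to drain, V_GS = V_DS ≥ V_GS − V_TN, so the device is in saturation.
k_n = μ_nC_ox · (W/L) = 6 mA/V².
KCL at the drain: ½ k_n (V_GS − V_TN)² = (V_DD − V_GS)/R.
Let x = V_GS − 0.53. Then 175 x² + x − 1.74 = 0, giving x = 0.097 V (positive root), so V_GS = 0.627 V.
I_D = (V_DD − V_GS)/R = (2.27 − 0.627) / 58.2 = 0.0282 mA.

V_GS = 0.627 V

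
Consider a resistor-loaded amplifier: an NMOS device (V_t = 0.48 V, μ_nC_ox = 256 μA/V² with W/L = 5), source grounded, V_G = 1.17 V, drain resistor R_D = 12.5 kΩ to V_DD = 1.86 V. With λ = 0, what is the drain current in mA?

I_D = 0.135 mA

V_GS = V_G = 1.17 V, so V_ov = 1.17 − 0.48 = 0.69 V.
k_n = μ_nC_ox · (W/L) = 1.28 mA/V².
Assume saturation: I_D = ½ k_n V_ov² = 0.5 × 1.28 × 0.69² = 0.305 mA, giving V_DS = V_DD − I_D R_D = 1.86 − 0.305 × 12.5 = -1.95 V.
But -1.95 V < V_ov = 0.69 V, so the device is actually in triode.
In triode I_D = k_n[V_ov V_DS − ½ V_DS²] and I_D = (V_DD − V_DS)/R_D. Equating: 8 V_DS² − 12.04 V_DS + 1.86 = 0, giving V_DS = 0.175 V (the root below V_ov).
I_D = (1.86 − 0.175) / 12.5 = 0.135 mA.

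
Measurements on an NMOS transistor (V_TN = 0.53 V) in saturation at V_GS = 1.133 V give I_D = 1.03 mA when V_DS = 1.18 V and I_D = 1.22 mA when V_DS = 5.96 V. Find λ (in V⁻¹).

λ = 0.0404 V⁻¹

With V_GS fixed, I_D ∝ (1 + λ V_DS) in saturation, so I_D2/I_D1 = (1 + λ V_DS2)/(1 + λ V_DS1).
1.22/1.03 = 1.184 = (1 + 5.96 λ)/(1 + 1.18 λ).
Solving: λ (I_D1 V_DS2 − I_D2 V_DS1) = I_D2 − I_D1, so λ = (1.22 − 1.03) / (1.03 × 5.96 − 1.22 × 1.18) = 0.19 / 4.7 = 0.0404 V⁻¹.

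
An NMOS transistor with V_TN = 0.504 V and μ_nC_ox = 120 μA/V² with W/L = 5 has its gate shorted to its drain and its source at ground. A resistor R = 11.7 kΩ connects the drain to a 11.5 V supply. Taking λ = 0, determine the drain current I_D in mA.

I_D = 0.800 mA

With gate tied to drain, V_GS = V_DS ≥ V_GS − V_TN, so the device is in saturation.
k_n = μ_nC_ox · (W/L) = 0.6 mA/V².
KCL at the drain: ½ k_n (V_GS − V_TN)² = (V_DD − V_GS)/R.
Let x = V_GS − 0.504. Then 3.51 x² + x − 11 = 0, giving x = 1.63 V (positive root), so V_GS = 2.14 V.
I_D = (V_DD − V_GS)/R = (11.5 − 2.14) / 11.7 = 0.8 mA.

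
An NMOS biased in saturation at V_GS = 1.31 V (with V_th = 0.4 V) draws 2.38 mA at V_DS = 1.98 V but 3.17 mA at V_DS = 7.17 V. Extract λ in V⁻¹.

λ = 0.0732 V⁻¹

With V_GS fixed, I_D ∝ (1 + λ V_DS) in saturation, so I_D2/I_D1 = (1 + λ V_DS2)/(1 + λ V_DS1).
3.17/2.38 = 1.332 = (1 + 7.17 λ)/(1 + 1.98 λ).
Solving: λ (I_D1 V_DS2 − I_D2 V_DS1) = I_D2 − I_D1, so λ = (3.17 − 2.38) / (2.38 × 7.17 − 3.17 × 1.98) = 0.79 / 10.8 = 0.0732 V⁻¹.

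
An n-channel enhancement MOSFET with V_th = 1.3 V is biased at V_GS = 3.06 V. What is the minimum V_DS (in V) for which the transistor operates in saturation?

V_DS,sat = 1.76 V

The boundary between triode and saturation is V_DS = V_GS − V_th = V_ov.
V_ov = 3.06 − 1.3 = 1.76 V.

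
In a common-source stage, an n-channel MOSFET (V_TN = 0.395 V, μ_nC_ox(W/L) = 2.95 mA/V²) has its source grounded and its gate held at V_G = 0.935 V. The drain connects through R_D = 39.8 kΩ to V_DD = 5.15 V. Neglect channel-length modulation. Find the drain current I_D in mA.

V_GS = V_G = 0.935 V, so V_ov = 0.935 − 0.395 = 0.54 V.
Assume saturation: I_D = ½ k_n V_ov² = 0.5 × 2.95 × 0.54² = 0.43 mA, giving V_DS = V_DD − I_D R_D = 5.15 − 0.43 × 39.8 = -12 V.
But -12 V < V_ov = 0.54 V, so the device is actually in triode.
In triode I_D = k_n[V_ov V_DS − ½ V_DS²] and I_D = (V_DD − V_DS)/R_D. Equating: 58.7 V_DS² − 64.4 V_DS + 5.15 = 0, giving V_DS = 0.0868 V (the root below V_ov).
I_D = (5.15 − 0.0868) / 39.8 = 0.127 mA.

I_D = 0.127 mA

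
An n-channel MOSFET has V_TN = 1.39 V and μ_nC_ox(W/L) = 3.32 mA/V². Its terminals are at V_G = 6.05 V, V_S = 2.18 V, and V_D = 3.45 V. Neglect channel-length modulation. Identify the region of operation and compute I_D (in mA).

Triode; I_D = 7.78 mA

V_GS = V_G − V_S = 6.05 − 2.18 = 3.87 V; V_DS = V_D − V_S = 3.45 − 2.18 = 1.27 V.
V_ov = V_GS − V_TN = 3.87 − 1.39 = 2.48 V.
Since V_DS = 1.27 V < V_ov = 2.48 V, the device is in the triode region.
I_D = k_n [V_ov · V_DS − ½ V_DS²] = 3.32 × [2.48 × 1.27 − 0.5 × 1.27²] = 7.78 mA.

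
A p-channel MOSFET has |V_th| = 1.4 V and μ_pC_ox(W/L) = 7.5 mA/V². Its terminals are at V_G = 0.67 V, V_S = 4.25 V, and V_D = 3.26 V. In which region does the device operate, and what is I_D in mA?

Triode; I_D = 12.5 mA

V_SG = V_S − V_G = 4.25 − 0.67 = 3.58 V; V_SD = V_S − V_D = 4.25 − 3.26 = 0.99 V.
V_ov = V_SG − |V_th| = 3.58 − 1.4 = 2.18 V.
Since V_SD = 0.99 V < V_ov = 2.18 V, the device is in the triode region.
I_D = k_p [V_ov · V_SD − ½ V_SD²] = 7.5 × [2.18 × 0.99 − 0.5 × 0.99²] = 12.5 mA.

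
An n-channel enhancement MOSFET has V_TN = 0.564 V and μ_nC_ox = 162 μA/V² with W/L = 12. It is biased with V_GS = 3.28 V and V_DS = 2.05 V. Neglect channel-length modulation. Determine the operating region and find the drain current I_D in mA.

Triode; I_D = 6.74 mA

k_n = μ_nC_ox · (W/L) = 1.944 mA/V².
V_ov = V_GS − V_TN = 3.28 − 0.564 = 2.72 V.
Since V_DS = 2.05 V < V_ov = 2.72 V, the device is in the triode region.
I_D = k_n [V_ov · V_DS − ½ V_DS²] = 1.944 × [2.72 × 2.05 − 0.5 × 2.05²] = 6.74 mA.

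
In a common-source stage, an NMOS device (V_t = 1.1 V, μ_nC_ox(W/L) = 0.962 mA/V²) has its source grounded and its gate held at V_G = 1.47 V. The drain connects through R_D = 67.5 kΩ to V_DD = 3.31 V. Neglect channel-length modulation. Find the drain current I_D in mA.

I_D = 0.0465 mA

V_GS = V_G = 1.47 V, so V_ov = 1.47 − 1.1 = 0.37 V.
Assume saturation: I_D = ½ k_n V_ov² = 0.5 × 0.962 × 0.37² = 0.0658 mA, giving V_DS = V_DD − I_D R_D = 3.31 − 0.0658 × 67.5 = -1.13 V.
But -1.13 V < V_ov = 0.37 V, so the device is actually in triode.
In triode I_D = k_n[V_ov V_DS − ½ V_DS²] and I_D = (V_DD − V_DS)/R_D. Equating: 32.5 V_DS² − 25.03 V_DS + 3.31 = 0, giving V_DS = 0.17 V (the root below V_ov).
I_D = (3.31 − 0.17) / 67.5 = 0.0465 mA.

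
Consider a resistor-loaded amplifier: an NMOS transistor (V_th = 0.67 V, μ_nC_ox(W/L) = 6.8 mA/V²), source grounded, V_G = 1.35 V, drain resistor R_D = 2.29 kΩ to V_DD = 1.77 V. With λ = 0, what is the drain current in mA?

I_D = 0.697 mA

V_GS = V_G = 1.35 V, so V_ov = 1.35 − 0.67 = 0.68 V.
Assume saturation: I_D = ½ k_n V_ov² = 0.5 × 6.8 × 0.68² = 1.57 mA, giving V_DS = V_DD − I_D R_D = 1.77 − 1.57 × 2.29 = -1.83 V.
But -1.83 V < V_ov = 0.68 V, so the device is actually in triode.
In triode I_D = k_n[V_ov V_DS − ½ V_DS²] and I_D = (V_DD − V_DS)/R_D. Equating: 7.79 V_DS² − 11.59 V_DS + 1.77 = 0, giving V_DS = 0.173 V (the root below V_ov).
I_D = (1.77 − 0.173) / 2.29 = 0.697 mA.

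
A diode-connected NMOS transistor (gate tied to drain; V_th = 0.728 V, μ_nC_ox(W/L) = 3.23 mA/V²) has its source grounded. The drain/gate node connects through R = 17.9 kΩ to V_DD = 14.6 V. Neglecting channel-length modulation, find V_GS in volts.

With gate tied to drain, V_GS = V_DS ≥ V_GS − V_th, so the device is in saturation.
KCL at the drain: ½ k_n (V_GS − V_th)² = (V_DD − V_GS)/R.
Let x = V_GS − 0.728. Then 28.9 x² + x − 13.87 = 0, giving x = 0.676 V (positive root), so V_GS = 1.4 V.
I_D = (V_DD − V_GS)/R = (14.6 − 1.4) / 17.9 = 0.737 mA.

V_GS = 1.40 V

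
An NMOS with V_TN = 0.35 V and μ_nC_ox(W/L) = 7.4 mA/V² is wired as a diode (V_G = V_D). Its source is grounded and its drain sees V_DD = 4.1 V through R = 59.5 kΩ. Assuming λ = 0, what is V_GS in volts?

V_GS = 0.478 V

With gate tied to drain, V_GS = V_DS ≥ V_GS − V_TN, so the device is in saturation.
KCL at the drain: ½ k_n (V_GS − V_TN)² = (V_DD − V_GS)/R.
Let x = V_GS − 0.35. Then 220 x² + x − 3.75 = 0, giving x = 0.128 V (positive root), so V_GS = 0.478 V.
I_D = (V_DD − V_GS)/R = (4.1 − 0.478) / 59.5 = 0.0609 mA.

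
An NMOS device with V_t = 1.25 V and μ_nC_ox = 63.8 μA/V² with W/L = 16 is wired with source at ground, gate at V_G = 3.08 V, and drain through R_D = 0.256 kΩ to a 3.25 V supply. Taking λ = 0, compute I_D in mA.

I_D = 1.71 mA

V_GS = V_G = 3.08 V, so V_ov = 3.08 − 1.25 = 1.83 V.
k_n = μ_nC_ox · (W/L) = 1.021 mA/V².
Assume saturation: I_D = ½ k_n V_ov² = 0.5 × 1.021 × 1.83² = 1.71 mA, giving V_DS = V_DD − I_D R_D = 3.25 − 1.71 × 0.256 = 2.81 V.
V_DS = 2.81 V ≥ V_ov = 1.83 V, confirming saturation.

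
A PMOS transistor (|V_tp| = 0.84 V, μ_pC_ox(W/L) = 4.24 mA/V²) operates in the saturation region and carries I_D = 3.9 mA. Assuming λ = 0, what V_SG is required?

V_SG = 2.20 V

In saturation I_D = ½ k_p (V_SG − |V_tp|)², so V_SG − |V_tp| = √(2 I_D / k_p) = √(2 × 3.9 / 4.24) = 1.36 V.
V_SG = 0.84 + 1.36 = 2.2 V.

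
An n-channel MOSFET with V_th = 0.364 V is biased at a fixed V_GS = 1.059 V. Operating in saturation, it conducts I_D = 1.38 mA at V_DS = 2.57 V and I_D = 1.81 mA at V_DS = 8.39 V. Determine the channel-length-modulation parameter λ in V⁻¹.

λ = 0.0621 V⁻¹

With V_GS fixed, I_D ∝ (1 + λ V_DS) in saturation, so I_D2/I_D1 = (1 + λ V_DS2)/(1 + λ V_DS1).
1.81/1.38 = 1.312 = (1 + 8.39 λ)/(1 + 2.57 λ).
Solving: λ (I_D1 V_DS2 − I_D2 V_DS1) = I_D2 − I_D1, so λ = (1.81 − 1.38) / (1.38 × 8.39 − 1.81 × 2.57) = 0.43 / 6.93 = 0.0621 V⁻¹.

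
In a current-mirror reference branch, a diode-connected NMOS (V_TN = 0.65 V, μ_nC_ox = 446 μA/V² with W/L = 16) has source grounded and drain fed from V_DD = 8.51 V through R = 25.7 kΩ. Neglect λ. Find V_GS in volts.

With gate tied to drain, V_GS = V_DS ≥ V_GS − V_TN, so the device is in saturation.
k_n = μ_nC_ox · (W/L) = 7.136 mA/V².
KCL at the drain: ½ k_n (V_GS − V_TN)² = (V_DD − V_GS)/R.
Let x = V_GS − 0.65. Then 91.7 x² + x − 7.86 = 0, giving x = 0.287 V (positive root), so V_GS = 0.937 V.
I_D = (V_DD − V_GS)/R = (8.51 − 0.937) / 25.7 = 0.295 mA.

V_GS = 0.937 V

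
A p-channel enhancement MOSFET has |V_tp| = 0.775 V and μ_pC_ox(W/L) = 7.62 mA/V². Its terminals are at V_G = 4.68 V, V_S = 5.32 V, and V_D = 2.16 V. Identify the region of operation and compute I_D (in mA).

V_SG = V_S − V_G = 5.32 − 4.68 = 0.64 V; V_SD = V_S − V_D = 5.32 − 2.16 = 3.16 V.
V_SG = 0.64 V < |V_tp| = 0.775 V, so the transistor is in cutoff.

Cutoff; I_D = 0 mA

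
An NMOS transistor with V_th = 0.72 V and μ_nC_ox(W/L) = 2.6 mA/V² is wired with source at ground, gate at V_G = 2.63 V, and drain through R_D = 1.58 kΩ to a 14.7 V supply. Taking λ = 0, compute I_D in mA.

V_GS = V_G = 2.63 V, so V_ov = 2.63 − 0.72 = 1.91 V.
Assume saturation: I_D = ½ k_n V_ov² = 0.5 × 2.6 × 1.91² = 4.74 mA, giving V_DS = V_DD − I_D R_D = 14.7 − 4.74 × 1.58 = 7.21 V.
V_DS = 7.21 V ≥ V_ov = 1.91 V, confirming saturation.

I_D = 4.74 mA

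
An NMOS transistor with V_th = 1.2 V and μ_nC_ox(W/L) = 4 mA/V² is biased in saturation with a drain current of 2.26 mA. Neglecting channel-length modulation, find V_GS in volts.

V_GS = 2.26 V

In saturation I_D = ½ k_n (V_GS − V_th)², so V_GS − V_th = √(2 I_D / k_n) = √(2 × 2.26 / 4) = 1.06 V.
V_GS = 1.2 + 1.06 = 2.26 V.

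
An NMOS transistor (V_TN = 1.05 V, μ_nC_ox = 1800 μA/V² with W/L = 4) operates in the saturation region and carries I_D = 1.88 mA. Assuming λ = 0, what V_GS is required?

k_n = μ_nC_ox · (W/L) = 7.2 mA/V².
In saturation I_D = ½ k_n (V_GS − V_TN)², so V_GS − V_TN = √(2 I_D / k_n) = √(2 × 1.88 / 7.2) = 0.723 V.
V_GS = 1.05 + 0.723 = 1.77 V.

V_GS = 1.77 V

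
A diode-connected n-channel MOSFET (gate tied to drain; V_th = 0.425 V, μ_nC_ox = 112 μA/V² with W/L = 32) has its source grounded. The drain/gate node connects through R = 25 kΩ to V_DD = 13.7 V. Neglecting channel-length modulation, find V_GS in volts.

With gate tied to drain, V_GS = V_DS ≥ V_GS − V_th, so the device is in saturation.
k_n = μ_nC_ox · (W/L) = 3.584 mA/V².
KCL at the drain: ½ k_n (V_GS − V_th)² = (V_DD − V_GS)/R.
Let x = V_GS − 0.425. Then 44.8 x² + x − 13.27 = 0, giving x = 0.533 V (positive root), so V_GS = 0.958 V.
I_D = (V_DD − V_GS)/R = (13.7 − 0.958) / 25 = 0.51 mA.

V_GS = 0.958 V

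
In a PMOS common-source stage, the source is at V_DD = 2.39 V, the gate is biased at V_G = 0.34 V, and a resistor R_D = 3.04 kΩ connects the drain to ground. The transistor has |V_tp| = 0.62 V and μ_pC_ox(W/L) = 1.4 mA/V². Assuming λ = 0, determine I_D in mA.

V_SG = V_DD − V_G = 2.39 − 0.34 = 2.05 V, so V_ov = 2.05 − 0.62 = 1.43 V.
Assume saturation: I_D = ½ k_p V_ov² = 0.5 × 1.4 × 1.43² = 1.43 mA, giving V_SD = V_DD − I_D R_D = 2.39 − 1.43 × 3.04 = -1.96 V.
But -1.96 V < V_ov = 1.43 V, so the device is actually in triode.
In triode I_D = k_p[V_ov V_SD − ½ V_SD²] and I_D = (V_DD − V_SD)/R_D. Equating: 2.13 V_SD² − 7.086 V_SD + 2.39 = 0, giving V_SD = 0.381 V (the root below V_ov).
I_D = (2.39 − 0.381) / 3.04 = 0.661 mA.

I_D = 0.661 mA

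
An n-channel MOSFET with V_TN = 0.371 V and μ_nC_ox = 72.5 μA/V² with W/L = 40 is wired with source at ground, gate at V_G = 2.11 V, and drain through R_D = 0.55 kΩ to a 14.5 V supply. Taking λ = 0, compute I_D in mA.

I_D = 4.38 mA

V_GS = V_G = 2.11 V, so V_ov = 2.11 − 0.371 = 1.74 V.
k_n = μ_nC_ox · (W/L) = 2.9 mA/V².
Assume saturation: I_D = ½ k_n V_ov² = 0.5 × 2.9 × 1.74² = 4.38 mA, giving V_DS = V_DD − I_D R_D = 14.5 − 4.38 × 0.55 = 12.1 V.
V_DS = 12.1 V ≥ V_ov = 1.74 V, confirming saturation.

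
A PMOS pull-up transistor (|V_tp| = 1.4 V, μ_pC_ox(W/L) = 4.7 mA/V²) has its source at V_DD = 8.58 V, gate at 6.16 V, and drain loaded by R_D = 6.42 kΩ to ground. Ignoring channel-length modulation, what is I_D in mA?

V_SG = V_DD − V_G = 8.58 − 6.16 = 2.42 V, so V_ov = 2.42 − 1.4 = 1.02 V.
Assume saturation: I_D = ½ k_p V_ov² = 0.5 × 4.7 × 1.02² = 2.44 mA, giving V_SD = V_DD − I_D R_D = 8.58 − 2.44 × 6.42 = -7.12 V.
But -7.12 V < V_ov = 1.02 V, so the device is actually in triode.
In triode I_D = k_p[V_ov V_SD − ½ V_SD²] and I_D = (V_DD − V_SD)/R_D. Equating: 15.1 V_SD² − 31.78 V_SD + 8.58 = 0, giving V_SD = 0.318 V (the root below V_ov).
I_D = (8.58 − 0.318) / 6.42 = 1.29 mA.

I_D = 1.29 mA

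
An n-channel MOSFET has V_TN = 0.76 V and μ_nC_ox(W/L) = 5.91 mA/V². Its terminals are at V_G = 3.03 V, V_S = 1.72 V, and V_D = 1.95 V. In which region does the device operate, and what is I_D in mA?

Triode; I_D = 0.591 mA

V_GS = V_G − V_S = 3.03 − 1.72 = 1.31 V; V_DS = V_D − V_S = 1.95 − 1.72 = 0.23 V.
V_ov = V_GS − V_TN = 1.31 − 0.76 = 0.55 V.
Since V_DS = 0.23 V < V_ov = 0.55 V, the device is in the triode region.
I_D = k_n [V_ov · V_DS − ½ V_DS²] = 5.91 × [0.55 × 0.23 − 0.5 × 0.23²] = 0.591 mA.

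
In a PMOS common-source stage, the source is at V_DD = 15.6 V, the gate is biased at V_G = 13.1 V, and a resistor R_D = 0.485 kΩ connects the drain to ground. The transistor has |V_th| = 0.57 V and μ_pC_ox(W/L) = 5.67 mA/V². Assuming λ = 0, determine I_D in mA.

I_D = 10.6 mA

V_SG = V_DD − V_G = 15.6 − 13.1 = 2.5 V, so V_ov = 2.5 − 0.57 = 1.93 V.
Assume saturation: I_D = ½ k_p V_ov² = 0.5 × 5.67 × 1.93² = 10.6 mA, giving V_SD = V_DD − I_D R_D = 15.6 − 10.6 × 0.485 = 10.5 V.
V_SD = 10.5 V ≥ V_ov = 1.93 V, confirming saturation.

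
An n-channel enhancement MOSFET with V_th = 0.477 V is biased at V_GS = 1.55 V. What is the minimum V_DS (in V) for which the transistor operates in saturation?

The boundary between triode and saturation is V_DS = V_GS − V_th = V_ov.
V_ov = 1.55 − 0.477 = 1.07 V.

V_DS,sat = 1.07 V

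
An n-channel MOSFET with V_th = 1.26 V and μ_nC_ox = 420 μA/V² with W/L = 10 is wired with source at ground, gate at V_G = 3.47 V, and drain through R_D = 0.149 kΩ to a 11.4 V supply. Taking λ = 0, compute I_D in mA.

I_D = 10.3 mA

V_GS = V_G = 3.47 V, so V_ov = 3.47 − 1.26 = 2.21 V.
k_n = μ_nC_ox · (W/L) = 4.2 mA/V².
Assume saturation: I_D = ½ k_n V_ov² = 0.5 × 4.2 × 2.21² = 10.3 mA, giving V_DS = V_DD − I_D R_D = 11.4 − 10.3 × 0.149 = 9.87 V.
V_DS = 9.87 V ≥ V_ov = 2.21 V, confirming saturation.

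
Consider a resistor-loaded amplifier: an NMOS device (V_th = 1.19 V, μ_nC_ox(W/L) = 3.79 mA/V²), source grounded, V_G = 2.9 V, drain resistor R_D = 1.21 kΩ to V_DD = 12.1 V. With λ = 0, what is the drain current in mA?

I_D = 5.54 mA

V_GS = V_G = 2.9 V, so V_ov = 2.9 − 1.19 = 1.71 V.
Assume saturation: I_D = ½ k_n V_ov² = 0.5 × 3.79 × 1.71² = 5.54 mA, giving V_DS = V_DD − I_D R_D = 12.1 − 5.54 × 1.21 = 5.4 V.
V_DS = 5.4 V ≥ V_ov = 1.71 V, confirming saturation.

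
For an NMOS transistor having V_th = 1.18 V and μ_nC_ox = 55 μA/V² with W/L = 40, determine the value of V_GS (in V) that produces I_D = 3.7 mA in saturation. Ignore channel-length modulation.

V_GS = 3.01 V

k_n = μ_nC_ox · (W/L) = 2.2 mA/V².
In saturation I_D = ½ k_n (V_GS − V_th)², so V_GS − V_th = √(2 I_D / k_n) = √(2 × 3.7 / 2.2) = 1.83 V.
V_GS = 1.18 + 1.83 = 3.01 V.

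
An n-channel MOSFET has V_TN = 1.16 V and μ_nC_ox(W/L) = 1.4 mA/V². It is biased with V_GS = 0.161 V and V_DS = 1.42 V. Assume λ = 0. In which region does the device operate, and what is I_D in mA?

Cutoff; I_D = 0 mA

V_GS = 0.161 V < V_TN = 1.16 V, so the transistor is in cutoff.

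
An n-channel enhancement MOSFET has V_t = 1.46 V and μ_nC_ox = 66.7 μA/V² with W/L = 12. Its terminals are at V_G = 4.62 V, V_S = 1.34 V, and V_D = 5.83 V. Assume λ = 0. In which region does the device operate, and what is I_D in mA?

Saturation; I_D = 1.33 mA

V_GS = V_G − V_S = 4.62 − 1.34 = 3.28 V; V_DS = V_D − V_S = 5.83 − 1.34 = 4.49 V.
k_n = μ_nC_ox · (W/L) = 0.8004 mA/V².
V_ov = V_GS − V_t = 3.28 − 1.46 = 1.82 V.
Since V_DS = 4.49 V ≥ V_ov = 1.82 V, the device is in saturation.
I_D = ½ k_n V_ov² = 0.5 × 0.8004 × 1.82² = 1.33 mA.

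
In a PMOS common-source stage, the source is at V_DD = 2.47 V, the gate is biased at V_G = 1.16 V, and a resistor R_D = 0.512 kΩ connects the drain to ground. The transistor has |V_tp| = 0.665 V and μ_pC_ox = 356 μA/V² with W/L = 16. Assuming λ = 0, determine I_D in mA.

I_D = 1.18 mA

V_SG = V_DD − V_G = 2.47 − 1.16 = 1.31 V, so V_ov = 1.31 − 0.665 = 0.645 V.
k_p = μ_pC_ox · (W/L) = 5.696 mA/V².
Assume saturation: I_D = ½ k_p V_ov² = 0.5 × 5.696 × 0.645² = 1.18 mA, giving V_SD = V_DD − I_D R_D = 2.47 − 1.18 × 0.512 = 1.86 V.
V_SD = 1.86 V ≥ V_ov = 0.645 V, confirming saturation.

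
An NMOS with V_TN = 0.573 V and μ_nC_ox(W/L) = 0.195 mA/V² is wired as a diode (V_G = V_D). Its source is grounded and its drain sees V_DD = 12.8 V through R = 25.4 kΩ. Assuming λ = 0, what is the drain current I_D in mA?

With gate tied to drain, V_GS = V_DS ≥ V_GS − V_TN, so the device is in saturation.
KCL at the drain: ½ k_n (V_GS − V_TN)² = (V_DD − V_GS)/R.
Let x = V_GS − 0.573. Then 2.48 x² + x − 12.23 = 0, giving x = 2.03 V (positive root), so V_GS = 2.6 V.
I_D = (V_DD − V_GS)/R = (12.8 − 2.6) / 25.4 = 0.401 mA.

I_D = 0.401 mA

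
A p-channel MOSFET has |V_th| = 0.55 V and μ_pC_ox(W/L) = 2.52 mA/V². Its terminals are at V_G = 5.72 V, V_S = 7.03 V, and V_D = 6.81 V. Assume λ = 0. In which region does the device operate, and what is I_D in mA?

Triode; I_D = 0.360 mA

V_SG = V_S − V_G = 7.03 − 5.72 = 1.31 V; V_SD = V_S − V_D = 7.03 − 6.81 = 0.22 V.
V_ov = V_SG − |V_th| = 1.31 − 0.55 = 0.76 V.
Since V_SD = 0.22 V < V_ov = 0.76 V, the device is in the triode region.
I_D = k_p [V_ov · V_SD − ½ V_SD²] = 2.52 × [0.76 × 0.22 − 0.5 × 0.22²] = 0.36 mA.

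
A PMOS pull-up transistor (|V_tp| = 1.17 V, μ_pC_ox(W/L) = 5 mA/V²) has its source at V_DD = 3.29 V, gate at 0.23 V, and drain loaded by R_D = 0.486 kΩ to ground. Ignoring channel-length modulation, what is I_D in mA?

V_SG = V_DD − V_G = 3.29 − 0.23 = 3.06 V, so V_ov = 3.06 − 1.17 = 1.89 V.
Assume saturation: I_D = ½ k_p V_ov² = 0.5 × 5 × 1.89² = 8.93 mA, giving V_SD = V_DD − I_D R_D = 3.29 − 8.93 × 0.486 = -1.05 V.
But -1.05 V < V_ov = 1.89 V, so the device is actually in triode.
In triode I_D = k_p[V_ov V_SD − ½ V_SD²] and I_D = (V_DD − V_SD)/R_D. Equating: 1.21 V_SD² − 5.593 V_SD + 3.29 = 0, giving V_SD = 0.692 V (the root below V_ov).
I_D = (3.29 − 0.692) / 0.486 = 5.34 mA.

I_D = 5.34 mA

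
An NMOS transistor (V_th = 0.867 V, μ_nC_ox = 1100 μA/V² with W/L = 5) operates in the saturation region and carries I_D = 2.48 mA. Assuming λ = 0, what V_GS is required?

k_n = μ_nC_ox · (W/L) = 5.5 mA/V².
In saturation I_D = ½ k_n (V_GS − V_th)², so V_GS − V_th = √(2 I_D / k_n) = √(2 × 2.48 / 5.5) = 0.95 V.
V_GS = 0.867 + 0.95 = 1.82 V.

V_GS = 1.82 V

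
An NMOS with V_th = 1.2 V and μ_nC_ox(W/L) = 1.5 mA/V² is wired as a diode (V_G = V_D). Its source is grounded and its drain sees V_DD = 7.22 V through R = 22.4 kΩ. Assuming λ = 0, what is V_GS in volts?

With gate tied to drain, V_GS = V_DS ≥ V_GS − V_th, so the device is in saturation.
KCL at the drain: ½ k_n (V_GS − V_th)² = (V_DD − V_GS)/R.
Let x = V_GS − 1.2. Then 16.8 x² + x − 6.02 = 0, giving x = 0.57 V (positive root), so V_GS = 1.77 V.
I_D = (V_DD − V_GS)/R = (7.22 − 1.77) / 22.4 = 0.243 mA.

V_GS = 1.77 V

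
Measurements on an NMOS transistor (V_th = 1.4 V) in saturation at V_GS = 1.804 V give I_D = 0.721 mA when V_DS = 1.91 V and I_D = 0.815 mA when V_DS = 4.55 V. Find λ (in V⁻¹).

λ = 0.0545 V⁻¹

With V_GS fixed, I_D ∝ (1 + λ V_DS) in saturation, so I_D2/I_D1 = (1 + λ V_DS2)/(1 + λ V_DS1).
0.815/0.721 = 1.13 = (1 + 4.55 λ)/(1 + 1.91 λ).
Solving: λ (I_D1 V_DS2 − I_D2 V_DS1) = I_D2 − I_D1, so λ = (0.815 − 0.721) / (0.721 × 4.55 − 0.815 × 1.91) = 0.094 / 1.72 = 0.0545 V⁻¹.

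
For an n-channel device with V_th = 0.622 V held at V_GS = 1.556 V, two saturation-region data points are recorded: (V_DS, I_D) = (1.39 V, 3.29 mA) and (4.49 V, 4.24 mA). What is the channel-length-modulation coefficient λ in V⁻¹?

With V_GS fixed, I_D ∝ (1 + λ V_DS) in saturation, so I_D2/I_D1 = (1 + λ V_DS2)/(1 + λ V_DS1).
4.24/3.29 = 1.289 = (1 + 4.49 λ)/(1 + 1.39 λ).
Solving: λ (I_D1 V_DS2 − I_D2 V_DS1) = I_D2 − I_D1, so λ = (4.24 − 3.29) / (3.29 × 4.49 − 4.24 × 1.39) = 0.95 / 8.88 = 0.107 V⁻¹.

λ = 0.107 V⁻¹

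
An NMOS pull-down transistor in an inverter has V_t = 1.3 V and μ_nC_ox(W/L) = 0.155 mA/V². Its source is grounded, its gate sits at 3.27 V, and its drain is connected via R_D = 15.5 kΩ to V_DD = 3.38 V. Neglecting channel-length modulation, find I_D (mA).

V_GS = V_G = 3.27 V, so V_ov = 3.27 − 1.3 = 1.97 V.
Assume saturation: I_D = ½ k_n V_ov² = 0.5 × 0.155 × 1.97² = 0.301 mA, giving V_DS = V_DD − I_D R_D = 3.38 − 0.301 × 15.5 = -1.28 V.
But -1.28 V < V_ov = 1.97 V, so the device is actually in triode.
In triode I_D = k_n[V_ov V_DS − ½ V_DS²] and I_D = (V_DD − V_DS)/R_D. Equating: 1.2 V_DS² − 5.733 V_DS + 3.38 = 0, giving V_DS = 0.689 V (the root below V_ov).
I_D = (3.38 − 0.689) / 15.5 = 0.174 mA.

I_D = 0.174 mA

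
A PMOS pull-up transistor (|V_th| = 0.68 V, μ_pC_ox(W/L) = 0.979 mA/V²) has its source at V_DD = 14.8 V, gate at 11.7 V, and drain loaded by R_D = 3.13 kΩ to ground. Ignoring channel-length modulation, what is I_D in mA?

I_D = 2.87 mA

V_SG = V_DD − V_G = 14.8 − 11.7 = 3.1 V, so V_ov = 3.1 − 0.68 = 2.42 V.
Assume saturation: I_D = ½ k_p V_ov² = 0.5 × 0.979 × 2.42² = 2.87 mA, giving V_SD = V_DD − I_D R_D = 14.8 − 2.87 × 3.13 = 5.83 V.
V_SD = 5.83 V ≥ V_ov = 2.42 V, confirming saturation.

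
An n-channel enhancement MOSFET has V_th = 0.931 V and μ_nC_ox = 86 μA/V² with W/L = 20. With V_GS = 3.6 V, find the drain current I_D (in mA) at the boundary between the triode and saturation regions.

At the boundary V_DS = V_ov = V_GS − V_th = 3.6 − 0.931 = 2.67 V.
k_n = μ_nC_ox · (W/L) = 1.72 mA/V².
I_D = ½ k_n V_ov² = 0.5 × 1.72 × 2.67² = 6.13 mA.

I_D = 6.13 mA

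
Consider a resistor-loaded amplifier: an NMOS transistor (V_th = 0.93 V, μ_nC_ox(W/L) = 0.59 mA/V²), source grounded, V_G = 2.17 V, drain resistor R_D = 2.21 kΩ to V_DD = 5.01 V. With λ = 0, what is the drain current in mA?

V_GS = V_G = 2.17 V, so V_ov = 2.17 − 0.93 = 1.24 V.
Assume saturation: I_D = ½ k_n V_ov² = 0.5 × 0.59 × 1.24² = 0.454 mA, giving V_DS = V_DD − I_D R_D = 5.01 − 0.454 × 2.21 = 4.01 V.
V_DS = 4.01 V ≥ V_ov = 1.24 V, confirming saturation.

I_D = 0.454 mA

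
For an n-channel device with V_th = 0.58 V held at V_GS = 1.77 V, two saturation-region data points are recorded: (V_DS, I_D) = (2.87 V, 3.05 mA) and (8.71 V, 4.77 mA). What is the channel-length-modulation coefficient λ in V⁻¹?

With V_GS fixed, I_D ∝ (1 + λ V_DS) in saturation, so I_D2/I_D1 = (1 + λ V_DS2)/(1 + λ V_DS1).
4.77/3.05 = 1.564 = (1 + 8.71 λ)/(1 + 2.87 λ).
Solving: λ (I_D1 V_DS2 − I_D2 V_DS1) = I_D2 − I_D1, so λ = (4.77 − 3.05) / (3.05 × 8.71 − 4.77 × 2.87) = 1.72 / 12.9 = 0.134 V⁻¹.

λ = 0.134 V⁻¹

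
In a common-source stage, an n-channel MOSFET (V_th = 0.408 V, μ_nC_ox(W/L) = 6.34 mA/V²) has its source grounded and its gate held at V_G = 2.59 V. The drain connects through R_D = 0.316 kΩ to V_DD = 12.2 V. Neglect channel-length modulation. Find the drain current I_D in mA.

I_D = 15.1 mA

V_GS = V_G = 2.59 V, so V_ov = 2.59 − 0.408 = 2.18 V.
Assume saturation: I_D = ½ k_n V_ov² = 0.5 × 6.34 × 2.18² = 15.1 mA, giving V_DS = V_DD − I_D R_D = 12.2 − 15.1 × 0.316 = 7.43 V.
V_DS = 7.43 V ≥ V_ov = 2.18 V, confirming saturation.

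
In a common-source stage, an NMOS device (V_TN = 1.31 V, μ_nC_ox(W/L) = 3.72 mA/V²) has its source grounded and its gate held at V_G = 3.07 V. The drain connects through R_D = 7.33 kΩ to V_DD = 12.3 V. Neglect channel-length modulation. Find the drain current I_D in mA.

I_D = 1.64 mA

V_GS = V_G = 3.07 V, so V_ov = 3.07 − 1.31 = 1.76 V.
Assume saturation: I_D = ½ k_n V_ov² = 0.5 × 3.72 × 1.76² = 5.76 mA, giving V_DS = V_DD − I_D R_D = 12.3 − 5.76 × 7.33 = -29.9 V.
But -29.9 V < V_ov = 1.76 V, so the device is actually in triode.
In triode I_D = k_n[V_ov V_DS − ½ V_DS²] and I_D = (V_DD − V_DS)/R_D. Equating: 13.6 V_DS² − 48.99 V_DS + 12.3 = 0, giving V_DS = 0.272 V (the root below V_ov).
I_D = (12.3 − 0.272) / 7.33 = 1.64 mA.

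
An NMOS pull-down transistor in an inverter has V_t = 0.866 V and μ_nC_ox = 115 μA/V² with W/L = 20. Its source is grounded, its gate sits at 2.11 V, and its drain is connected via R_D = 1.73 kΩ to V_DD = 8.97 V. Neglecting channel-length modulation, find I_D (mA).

V_GS = V_G = 2.11 V, so V_ov = 2.11 − 0.866 = 1.24 V.
k_n = μ_nC_ox · (W/L) = 2.3 mA/V².
Assume saturation: I_D = ½ k_n V_ov² = 0.5 × 2.3 × 1.24² = 1.78 mA, giving V_DS = V_DD − I_D R_D = 8.97 − 1.78 × 1.73 = 5.89 V.
V_DS = 5.89 V ≥ V_ov = 1.24 V, confirming saturation.

I_D = 1.78 mA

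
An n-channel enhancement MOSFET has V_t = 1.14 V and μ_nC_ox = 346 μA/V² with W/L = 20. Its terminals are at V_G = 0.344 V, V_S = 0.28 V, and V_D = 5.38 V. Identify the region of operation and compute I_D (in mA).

V_GS = V_G − V_S = 0.344 − 0.28 = 0.064 V; V_DS = V_D − V_S = 5.38 − 0.28 = 5.1 V.
V_GS = 0.064 V < V_t = 1.14 V, so the transistor is in cutoff.

Cutoff; I_D = 0 mA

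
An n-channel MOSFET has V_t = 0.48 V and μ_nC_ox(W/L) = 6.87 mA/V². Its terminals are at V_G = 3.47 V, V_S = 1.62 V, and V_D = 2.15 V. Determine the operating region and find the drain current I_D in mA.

Triode; I_D = 4.02 mA

V_GS = V_G − V_S = 3.47 − 1.62 = 1.85 V; V_DS = V_D − V_S = 2.15 − 1.62 = 0.53 V.
V_ov = V_GS − V_t = 1.85 − 0.48 = 1.37 V.
Since V_DS = 0.53 V < V_ov = 1.37 V, the device is in the triode region.
I_D = k_n [V_ov · V_DS − ½ V_DS²] = 6.87 × [1.37 × 0.53 − 0.5 × 0.53²] = 4.02 mA.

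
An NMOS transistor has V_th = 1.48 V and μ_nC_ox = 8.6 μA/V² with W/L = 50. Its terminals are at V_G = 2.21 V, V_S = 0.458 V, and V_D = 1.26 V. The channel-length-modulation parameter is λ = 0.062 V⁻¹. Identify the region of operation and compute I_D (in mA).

Saturation; I_D = 0.0167 mA

V_GS = V_G − V_S = 2.21 − 0.458 = 1.75 V; V_DS = V_D − V_S = 1.26 − 0.458 = 0.802 V.
k_n = μ_nC_ox · (W/L) = 0.43 mA/V².
V_ov = V_GS − V_th = 1.75 − 1.48 = 0.272 V.
Since V_DS = 0.802 V ≥ V_ov = 0.272 V, the device is in saturation.
I_D = ½ k_n V_ov² (1 + λ V_DS) = 0.5 × 0.43 × 0.272² × (1 + 0.062 × 0.802) = 0.0167 mA.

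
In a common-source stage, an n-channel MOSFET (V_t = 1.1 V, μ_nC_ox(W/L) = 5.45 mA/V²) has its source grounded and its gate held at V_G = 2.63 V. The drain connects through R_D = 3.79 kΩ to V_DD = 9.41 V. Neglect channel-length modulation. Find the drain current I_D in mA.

I_D = 2.40 mA

V_GS = V_G = 2.63 V, so V_ov = 2.63 − 1.1 = 1.53 V.
Assume saturation: I_D = ½ k_n V_ov² = 0.5 × 5.45 × 1.53² = 6.38 mA, giving V_DS = V_DD − I_D R_D = 9.41 − 6.38 × 3.79 = -14.8 V.
But -14.8 V < V_ov = 1.53 V, so the device is actually in triode.
In triode I_D = k_n[V_ov V_DS − ½ V_DS²] and I_D = (V_DD − V_DS)/R_D. Equating: 10.3 V_DS² − 32.6 V_DS + 9.41 = 0, giving V_DS = 0.321 V (the root below V_ov).
I_D = (9.41 − 0.321) / 3.79 = 2.4 mA.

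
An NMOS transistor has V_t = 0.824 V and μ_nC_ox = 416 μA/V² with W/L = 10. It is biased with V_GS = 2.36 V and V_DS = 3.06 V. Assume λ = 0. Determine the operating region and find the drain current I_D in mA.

k_n = μ_nC_ox · (W/L) = 4.16 mA/V².
V_ov = V_GS − V_t = 2.36 − 0.824 = 1.54 V.
Since V_DS = 3.06 V ≥ V_ov = 1.54 V, the device is in saturation.
I_D = ½ k_n V_ov² = 0.5 × 4.16 × 1.54² = 4.91 mA.

Saturation; I_D = 4.91 mA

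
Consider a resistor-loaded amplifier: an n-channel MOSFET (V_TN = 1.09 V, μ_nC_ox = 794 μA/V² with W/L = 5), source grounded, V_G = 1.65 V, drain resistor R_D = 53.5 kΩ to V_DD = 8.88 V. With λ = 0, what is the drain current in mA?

V_GS = V_G = 1.65 V, so V_ov = 1.65 − 1.09 = 0.56 V.
k_n = μ_nC_ox · (W/L) = 3.97 mA/V².
Assume saturation: I_D = ½ k_n V_ov² = 0.5 × 3.97 × 0.56² = 0.622 mA, giving V_DS = V_DD − I_D R_D = 8.88 − 0.622 × 53.5 = -24.4 V.
But -24.4 V < V_ov = 0.56 V, so the device is actually in triode.
In triode I_D = k_n[V_ov V_DS − ½ V_DS²] and I_D = (V_DD − V_DS)/R_D. Equating: 106 V_DS² − 119.9 V_DS + 8.88 = 0, giving V_DS = 0.0797 V (the root below V_ov).
I_D = (8.88 − 0.0797) / 53.5 = 0.164 mA.

I_D = 0.164 mA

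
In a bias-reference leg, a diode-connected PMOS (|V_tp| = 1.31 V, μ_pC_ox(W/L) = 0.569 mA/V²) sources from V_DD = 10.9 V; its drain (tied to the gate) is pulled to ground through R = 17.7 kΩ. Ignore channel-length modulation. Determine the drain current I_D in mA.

With gate tied to drain, V_SG = V_SD ≥ V_SG − |V_tp|, so the device is in saturation.
KCL at the drain: ½ k_p (V_SG − |V_tp|)² = (V_DD − V_SG)/R.
Let x = V_SG − 1.31. Then 5.04 x² + x − 9.59 = 0, giving x = 1.28 V (positive root), so V_SG = 2.59 V.
I_D = (V_DD − V_SG)/R = (10.9 − 2.59) / 17.7 = 0.469 mA.

I_D = 0.469 mA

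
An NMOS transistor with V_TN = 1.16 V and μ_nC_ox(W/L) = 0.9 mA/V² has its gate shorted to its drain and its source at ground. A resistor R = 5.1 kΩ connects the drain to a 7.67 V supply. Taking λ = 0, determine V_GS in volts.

V_GS = 2.64 V

With gate tied to drain, V_GS = V_DS ≥ V_GS − V_TN, so the device is in saturation.
KCL at the drain: ½ k_n (V_GS − V_TN)² = (V_DD − V_GS)/R.
Let x = V_GS − 1.16. Then 2.29 x² + x − 6.51 = 0, giving x = 1.48 V (positive root), so V_GS = 2.64 V.
I_D = (V_DD − V_GS)/R = (7.67 − 2.64) / 5.1 = 0.986 mA.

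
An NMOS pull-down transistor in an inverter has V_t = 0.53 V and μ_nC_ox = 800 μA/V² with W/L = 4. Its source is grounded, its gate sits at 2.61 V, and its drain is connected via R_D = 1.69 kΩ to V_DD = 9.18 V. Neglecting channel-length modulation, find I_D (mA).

I_D = 4.87 mA

V_GS = V_G = 2.61 V, so V_ov = 2.61 − 0.53 = 2.08 V.
k_n = μ_nC_ox · (W/L) = 3.2 mA/V².
Assume saturation: I_D = ½ k_n V_ov² = 0.5 × 3.2 × 2.08² = 6.92 mA, giving V_DS = V_DD − I_D R_D = 9.18 − 6.92 × 1.69 = -2.52 V.
But -2.52 V < V_ov = 2.08 V, so the device is actually in triode.
In triode I_D = k_n[V_ov V_DS − ½ V_DS²] and I_D = (V_DD − V_DS)/R_D. Equating: 2.7 V_DS² − 12.25 V_DS + 9.18 = 0, giving V_DS = 0.948 V (the root below V_ov).
I_D = (9.18 − 0.948) / 1.69 = 4.87 mA.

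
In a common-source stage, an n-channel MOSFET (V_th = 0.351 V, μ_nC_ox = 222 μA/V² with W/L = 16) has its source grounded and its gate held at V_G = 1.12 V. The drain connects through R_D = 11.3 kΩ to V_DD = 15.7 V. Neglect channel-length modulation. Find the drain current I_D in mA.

V_GS = V_G = 1.12 V, so V_ov = 1.12 − 0.351 = 0.769 V.
k_n = μ_nC_ox · (W/L) = 3.552 mA/V².
Assume saturation: I_D = ½ k_n V_ov² = 0.5 × 3.552 × 0.769² = 1.05 mA, giving V_DS = V_DD − I_D R_D = 15.7 − 1.05 × 11.3 = 3.83 V.
V_DS = 3.83 V ≥ V_ov = 0.769 V, confirming saturation.

I_D = 1.05 mA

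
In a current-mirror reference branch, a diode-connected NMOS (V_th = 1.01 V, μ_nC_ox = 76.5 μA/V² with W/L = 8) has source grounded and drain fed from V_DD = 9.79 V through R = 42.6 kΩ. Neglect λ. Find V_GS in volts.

With gate tied to drain, V_GS = V_DS ≥ V_GS − V_th, so the device is in saturation.
k_n = μ_nC_ox · (W/L) = 0.612 mA/V².
KCL at the drain: ½ k_n (V_GS − V_th)² = (V_DD − V_GS)/R.
Let x = V_GS − 1.01. Then 13 x² + x − 8.78 = 0, giving x = 0.783 V (positive root), so V_GS = 1.79 V.
I_D = (V_DD − V_GS)/R = (9.79 − 1.79) / 42.6 = 0.188 mA.

V_GS = 1.79 V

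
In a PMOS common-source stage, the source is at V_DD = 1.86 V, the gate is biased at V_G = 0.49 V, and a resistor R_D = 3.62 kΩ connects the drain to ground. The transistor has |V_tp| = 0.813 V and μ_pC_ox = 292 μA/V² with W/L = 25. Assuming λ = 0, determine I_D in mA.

I_D = 0.477 mA

V_SG = V_DD − V_G = 1.86 − 0.49 = 1.37 V, so V_ov = 1.37 − 0.813 = 0.557 V.
k_p = μ_pC_ox · (W/L) = 7.3 mA/V².
Assume saturation: I_D = ½ k_p V_ov² = 0.5 × 7.3 × 0.557² = 1.13 mA, giving V_SD = V_DD − I_D R_D = 1.86 − 1.13 × 3.62 = -2.24 V.
But -2.24 V < V_ov = 0.557 V, so the device is actually in triode.
In triode I_D = k_p[V_ov V_SD − ½ V_SD²] and I_D = (V_DD − V_SD)/R_D. Equating: 13.2 V_SD² − 15.72 V_SD + 1.86 = 0, giving V_SD = 0.133 V (the root below V_ov).
I_D = (1.86 − 0.133) / 3.62 = 0.477 mA.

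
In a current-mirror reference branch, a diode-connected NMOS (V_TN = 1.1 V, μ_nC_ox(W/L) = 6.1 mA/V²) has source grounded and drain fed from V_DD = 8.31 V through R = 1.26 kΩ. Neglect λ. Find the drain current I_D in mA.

With gate tied to drain, V_GS = V_DS ≥ V_GS − V_TN, so the device is in saturation.
KCL at the drain: ½ k_n (V_GS − V_TN)² = (V_DD − V_GS)/R.
Let x = V_GS − 1.1. Then 3.84 x² + x − 7.21 = 0, giving x = 1.25 V (positive root), so V_GS = 2.35 V.
I_D = (V_DD − V_GS)/R = (8.31 − 2.35) / 1.26 = 4.73 mA.

I_D = 4.73 mA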